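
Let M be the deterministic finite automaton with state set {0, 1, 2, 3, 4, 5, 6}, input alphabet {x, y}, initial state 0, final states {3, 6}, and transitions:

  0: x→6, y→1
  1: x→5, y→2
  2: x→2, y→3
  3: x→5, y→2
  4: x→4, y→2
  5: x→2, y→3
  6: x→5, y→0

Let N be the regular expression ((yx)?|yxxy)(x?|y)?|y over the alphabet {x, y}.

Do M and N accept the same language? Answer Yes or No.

The string xxy is accepted by M but rejected by N.
So L(M) ≠ L(N).

No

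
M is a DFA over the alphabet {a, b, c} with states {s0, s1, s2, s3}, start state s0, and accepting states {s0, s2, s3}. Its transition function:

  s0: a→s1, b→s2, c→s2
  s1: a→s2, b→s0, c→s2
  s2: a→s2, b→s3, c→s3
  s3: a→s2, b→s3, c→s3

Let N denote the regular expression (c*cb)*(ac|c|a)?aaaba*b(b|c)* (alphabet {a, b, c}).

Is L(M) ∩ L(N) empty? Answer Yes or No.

No

The string aaabb is accepted by both M and N.
Hence L(M) ∩ L(N) ≠ ∅.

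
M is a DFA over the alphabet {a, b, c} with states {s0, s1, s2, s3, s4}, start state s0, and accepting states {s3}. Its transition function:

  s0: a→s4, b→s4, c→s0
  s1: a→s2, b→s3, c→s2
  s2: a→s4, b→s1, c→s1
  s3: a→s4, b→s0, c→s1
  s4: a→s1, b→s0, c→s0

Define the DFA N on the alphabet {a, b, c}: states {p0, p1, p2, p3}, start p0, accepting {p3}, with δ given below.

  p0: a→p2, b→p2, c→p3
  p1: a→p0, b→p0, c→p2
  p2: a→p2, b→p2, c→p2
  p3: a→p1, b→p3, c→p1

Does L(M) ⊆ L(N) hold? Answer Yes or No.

No

The string aab is in L(M) but not in L(N).
So L(M) ⊄ L(N).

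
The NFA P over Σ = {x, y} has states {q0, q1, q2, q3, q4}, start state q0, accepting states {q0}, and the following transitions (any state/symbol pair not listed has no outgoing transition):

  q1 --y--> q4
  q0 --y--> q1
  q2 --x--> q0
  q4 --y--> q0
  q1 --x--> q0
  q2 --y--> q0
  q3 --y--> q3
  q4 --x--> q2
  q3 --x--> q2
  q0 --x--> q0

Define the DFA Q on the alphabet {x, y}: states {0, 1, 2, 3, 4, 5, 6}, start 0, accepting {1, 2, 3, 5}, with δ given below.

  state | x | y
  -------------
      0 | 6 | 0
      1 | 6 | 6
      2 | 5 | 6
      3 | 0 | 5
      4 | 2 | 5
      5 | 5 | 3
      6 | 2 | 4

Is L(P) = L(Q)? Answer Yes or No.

The empty string ε is accepted by P but rejected by Q.
So L(P) ≠ L(Q).

No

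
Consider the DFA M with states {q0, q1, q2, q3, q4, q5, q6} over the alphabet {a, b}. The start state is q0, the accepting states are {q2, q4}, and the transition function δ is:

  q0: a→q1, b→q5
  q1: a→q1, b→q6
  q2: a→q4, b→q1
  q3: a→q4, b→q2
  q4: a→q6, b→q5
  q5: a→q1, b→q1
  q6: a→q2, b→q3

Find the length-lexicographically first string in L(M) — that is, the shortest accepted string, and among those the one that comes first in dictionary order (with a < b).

aba

A breadth-first search from q0 reaches an accepting state first via the path q0 → q1 → q6 → q2 on input aba.
No string of length < 3 is accepted (BFS exhausts all shorter strings without reaching an accepting state), and aba is the lexicographically least accepting string of length 3.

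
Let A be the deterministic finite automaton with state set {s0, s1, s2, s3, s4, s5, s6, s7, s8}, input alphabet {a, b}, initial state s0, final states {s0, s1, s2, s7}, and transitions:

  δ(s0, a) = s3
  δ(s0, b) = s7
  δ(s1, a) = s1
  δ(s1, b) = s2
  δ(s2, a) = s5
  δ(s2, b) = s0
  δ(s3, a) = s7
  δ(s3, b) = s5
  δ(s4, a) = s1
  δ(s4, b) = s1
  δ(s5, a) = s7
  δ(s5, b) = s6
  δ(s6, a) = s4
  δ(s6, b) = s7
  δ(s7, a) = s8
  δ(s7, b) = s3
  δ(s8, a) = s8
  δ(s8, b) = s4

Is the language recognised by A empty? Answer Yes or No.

The empty string ε is accepted: the run s0 ends in the accepting state s0.
Since at least one string is accepted, L(A) is not empty.

No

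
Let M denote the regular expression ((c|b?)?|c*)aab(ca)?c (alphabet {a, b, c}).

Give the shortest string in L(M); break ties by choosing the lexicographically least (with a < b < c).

aabc

By inspection of the expression, no string of length less than 4 matches, and aabc is the lexicographically first match of length 4.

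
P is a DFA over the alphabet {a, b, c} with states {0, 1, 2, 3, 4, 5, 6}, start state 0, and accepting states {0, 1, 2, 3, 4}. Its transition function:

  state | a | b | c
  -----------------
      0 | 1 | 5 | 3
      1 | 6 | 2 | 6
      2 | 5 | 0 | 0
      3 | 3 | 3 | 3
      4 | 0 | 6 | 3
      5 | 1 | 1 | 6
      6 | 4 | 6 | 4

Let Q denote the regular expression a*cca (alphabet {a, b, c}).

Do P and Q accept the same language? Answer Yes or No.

No

The empty string ε is accepted by P but rejected by Q.
So L(P) ≠ L(Q).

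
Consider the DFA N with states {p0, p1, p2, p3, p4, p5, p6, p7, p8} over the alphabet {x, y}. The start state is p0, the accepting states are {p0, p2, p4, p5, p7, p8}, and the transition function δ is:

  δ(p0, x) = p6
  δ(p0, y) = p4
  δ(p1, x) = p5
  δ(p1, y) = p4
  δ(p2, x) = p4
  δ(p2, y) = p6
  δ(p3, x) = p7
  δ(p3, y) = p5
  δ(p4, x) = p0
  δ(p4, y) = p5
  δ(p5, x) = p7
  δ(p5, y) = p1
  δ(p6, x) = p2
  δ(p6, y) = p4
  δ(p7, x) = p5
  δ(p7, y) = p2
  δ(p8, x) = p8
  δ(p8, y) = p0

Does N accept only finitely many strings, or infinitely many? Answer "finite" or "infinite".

State p0 is reachable from the start and can reach an accepting state, and it lies on the cycle p0 → p4 → p0.
Traversing that cycle any number of times yields accepted strings of unbounded length, so the language is infinite.

infinite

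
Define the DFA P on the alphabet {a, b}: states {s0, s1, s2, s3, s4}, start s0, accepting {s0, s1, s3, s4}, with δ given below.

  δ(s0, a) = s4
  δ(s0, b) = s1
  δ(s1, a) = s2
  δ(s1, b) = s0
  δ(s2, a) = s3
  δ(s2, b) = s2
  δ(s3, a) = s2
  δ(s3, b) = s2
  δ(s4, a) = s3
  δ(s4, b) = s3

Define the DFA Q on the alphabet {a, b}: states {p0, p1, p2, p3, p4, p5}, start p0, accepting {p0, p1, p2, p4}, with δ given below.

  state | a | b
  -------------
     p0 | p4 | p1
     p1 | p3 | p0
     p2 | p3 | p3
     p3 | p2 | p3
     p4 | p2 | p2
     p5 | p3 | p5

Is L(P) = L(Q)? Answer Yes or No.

Yes

Exploring the product automaton P × Q from the start pair (s0, p0), following both machines on each input symbol, reaches 5 state pairs: (s0, p0), (s4, p4), (s1, p1), (s3, p2), (s2, p3).
P accepts in {s0, s1, s3, s4} and Q accepts in {p0, p1, p2, p4}. In every reachable pair the two components are either both accepting — (s0, p0), (s4, p4), (s1, p1), (s3, p2) — or both non-accepting, so no string is accepted by exactly one of the machines: L(P) \ L(Q) and L(Q) \ L(P) are both empty.
Hence every string is accepted by P iff it is accepted by Q, and the two languages coincide.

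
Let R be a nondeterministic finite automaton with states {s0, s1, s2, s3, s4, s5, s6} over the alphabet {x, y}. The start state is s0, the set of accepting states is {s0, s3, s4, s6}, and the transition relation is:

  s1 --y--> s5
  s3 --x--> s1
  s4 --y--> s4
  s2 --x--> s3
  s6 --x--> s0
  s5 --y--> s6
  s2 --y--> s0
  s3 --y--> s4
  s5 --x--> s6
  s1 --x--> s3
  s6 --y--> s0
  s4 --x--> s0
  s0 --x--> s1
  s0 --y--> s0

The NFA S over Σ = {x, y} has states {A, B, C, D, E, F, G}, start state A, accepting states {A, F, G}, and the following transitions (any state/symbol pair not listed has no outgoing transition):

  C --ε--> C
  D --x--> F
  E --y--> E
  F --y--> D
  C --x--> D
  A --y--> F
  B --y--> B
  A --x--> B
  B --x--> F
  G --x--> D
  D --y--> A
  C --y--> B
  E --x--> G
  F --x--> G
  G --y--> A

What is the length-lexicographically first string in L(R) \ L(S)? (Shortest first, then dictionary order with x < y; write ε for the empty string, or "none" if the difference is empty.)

The string yy is accepted by R but not by S.
No shorter string lies in the difference, and yy is the lexicographically first length-2 string in L(R) \ L(S).

yy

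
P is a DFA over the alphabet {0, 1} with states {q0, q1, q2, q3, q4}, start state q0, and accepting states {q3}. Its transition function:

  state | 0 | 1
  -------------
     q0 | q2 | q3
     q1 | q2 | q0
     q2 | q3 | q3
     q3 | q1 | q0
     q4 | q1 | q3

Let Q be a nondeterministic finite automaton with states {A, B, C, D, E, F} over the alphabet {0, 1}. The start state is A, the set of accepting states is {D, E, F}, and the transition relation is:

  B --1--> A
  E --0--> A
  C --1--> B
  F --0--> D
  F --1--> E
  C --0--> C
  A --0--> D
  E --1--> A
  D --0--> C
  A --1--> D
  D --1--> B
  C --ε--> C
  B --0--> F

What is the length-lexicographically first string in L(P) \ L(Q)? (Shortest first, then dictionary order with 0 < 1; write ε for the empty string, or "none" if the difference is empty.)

00

The string 00 is accepted by P but not by Q.
No shorter string lies in the difference, and 00 is the lexicographically first length-2 string in L(P) \ L(Q).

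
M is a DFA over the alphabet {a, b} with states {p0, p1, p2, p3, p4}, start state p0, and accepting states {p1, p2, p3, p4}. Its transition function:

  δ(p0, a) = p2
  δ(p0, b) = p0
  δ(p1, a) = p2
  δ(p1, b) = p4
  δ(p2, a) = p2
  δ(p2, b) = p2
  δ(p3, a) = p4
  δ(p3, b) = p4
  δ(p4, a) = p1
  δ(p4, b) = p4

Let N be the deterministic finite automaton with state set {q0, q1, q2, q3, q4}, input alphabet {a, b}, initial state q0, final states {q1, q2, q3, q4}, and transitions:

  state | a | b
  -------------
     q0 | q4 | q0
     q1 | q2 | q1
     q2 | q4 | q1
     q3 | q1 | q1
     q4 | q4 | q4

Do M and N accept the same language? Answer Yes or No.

Exploring the product automaton M × N from the start pair (p0, q0), following both machines on each input symbol, reaches 2 state pairs: (p0, q0), (p2, q4).
M accepts in {p1, p2, p3, p4} and N accepts in {q1, q2, q3, q4}. In every reachable pair the two components are either both accepting — (p2, q4) — or both non-accepting, so no string is accepted by exactly one of the machines: L(M) \ L(N) and L(N) \ L(M) are both empty.
Hence every string is accepted by M iff it is accepted by N, and the two languages coincide.

Yes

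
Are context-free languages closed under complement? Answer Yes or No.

No

CFLs are closed under union, so if they were also closed under complement they would be closed under intersection by De Morgan (L₁ ∩ L₂ is the complement of the union of the complements). But {aⁿbⁿcᵐ} ∩ {aᵐbⁿcⁿ} = {aⁿbⁿcⁿ} is not context-free although both operands are.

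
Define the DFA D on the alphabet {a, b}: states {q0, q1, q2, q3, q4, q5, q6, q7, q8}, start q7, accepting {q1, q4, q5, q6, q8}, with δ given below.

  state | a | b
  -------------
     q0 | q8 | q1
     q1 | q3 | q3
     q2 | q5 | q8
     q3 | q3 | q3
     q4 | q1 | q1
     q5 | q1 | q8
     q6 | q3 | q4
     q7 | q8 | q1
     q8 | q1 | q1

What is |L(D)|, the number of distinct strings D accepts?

The useful subgraph on states {q1, q7, q8} is acyclic, so L(D) is finite; the longest accepting path visits 3 useful states, giving maximum string length 2.
Counting accepting paths from q7 by length: 2 of length 1, 2 of length 2. Total 4.

4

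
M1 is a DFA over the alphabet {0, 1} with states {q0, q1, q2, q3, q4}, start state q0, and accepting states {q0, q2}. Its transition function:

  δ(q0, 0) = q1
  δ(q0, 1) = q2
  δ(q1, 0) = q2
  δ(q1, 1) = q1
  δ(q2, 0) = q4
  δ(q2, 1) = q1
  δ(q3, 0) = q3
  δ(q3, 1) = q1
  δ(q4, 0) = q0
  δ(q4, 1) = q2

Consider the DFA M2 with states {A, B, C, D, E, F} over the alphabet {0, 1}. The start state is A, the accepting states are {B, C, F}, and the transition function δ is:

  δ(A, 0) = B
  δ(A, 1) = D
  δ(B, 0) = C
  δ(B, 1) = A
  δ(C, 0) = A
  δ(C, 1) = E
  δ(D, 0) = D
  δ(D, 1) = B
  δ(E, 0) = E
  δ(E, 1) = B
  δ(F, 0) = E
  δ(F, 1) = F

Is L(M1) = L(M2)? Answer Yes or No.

The empty string ε is accepted by M1 but rejected by M2.
So L(M1) ≠ L(M2).

No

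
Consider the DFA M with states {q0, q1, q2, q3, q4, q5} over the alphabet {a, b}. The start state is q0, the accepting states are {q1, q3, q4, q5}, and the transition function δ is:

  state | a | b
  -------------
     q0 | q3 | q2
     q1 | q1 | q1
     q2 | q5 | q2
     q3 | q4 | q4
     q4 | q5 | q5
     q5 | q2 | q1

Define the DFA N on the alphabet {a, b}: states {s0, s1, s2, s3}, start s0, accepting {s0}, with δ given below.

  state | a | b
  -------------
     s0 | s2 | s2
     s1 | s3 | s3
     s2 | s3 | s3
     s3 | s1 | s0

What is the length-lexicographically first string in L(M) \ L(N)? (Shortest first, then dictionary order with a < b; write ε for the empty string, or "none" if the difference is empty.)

a

The string a is accepted by M but not by N.
No shorter string lies in the difference, and a is the lexicographically first length-1 string in L(M) \ L(N).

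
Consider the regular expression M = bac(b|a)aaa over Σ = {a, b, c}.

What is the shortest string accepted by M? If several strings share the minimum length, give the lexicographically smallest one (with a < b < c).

By inspection of the expression, no string of length less than 7 matches, and bacaaaa is the lexicographically first match of length 7.

bacaaaa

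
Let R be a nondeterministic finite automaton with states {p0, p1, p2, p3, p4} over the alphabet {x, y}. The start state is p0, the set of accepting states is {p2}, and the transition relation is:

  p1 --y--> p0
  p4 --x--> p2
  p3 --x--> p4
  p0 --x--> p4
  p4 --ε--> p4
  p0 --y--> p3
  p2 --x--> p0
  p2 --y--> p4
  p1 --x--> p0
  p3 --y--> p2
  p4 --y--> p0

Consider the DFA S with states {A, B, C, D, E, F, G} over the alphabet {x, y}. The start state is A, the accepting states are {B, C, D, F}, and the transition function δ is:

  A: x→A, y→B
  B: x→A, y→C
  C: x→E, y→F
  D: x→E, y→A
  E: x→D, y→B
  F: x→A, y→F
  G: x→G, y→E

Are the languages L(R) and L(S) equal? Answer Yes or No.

No

The string xx is accepted by R but rejected by S.
So L(R) ≠ L(S).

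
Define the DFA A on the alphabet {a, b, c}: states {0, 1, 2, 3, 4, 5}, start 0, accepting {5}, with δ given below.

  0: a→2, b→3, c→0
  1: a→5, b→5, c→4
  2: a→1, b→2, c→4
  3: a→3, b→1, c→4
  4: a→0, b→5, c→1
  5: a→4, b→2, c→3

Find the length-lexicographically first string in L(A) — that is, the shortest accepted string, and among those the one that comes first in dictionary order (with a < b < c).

A breadth-first search from 0 reaches an accepting state first via the path 0 → 2 → 1 → 5 on input aaa.
No string of length < 3 is accepted (BFS exhausts all shorter strings without reaching an accepting state), and aaa is the lexicographically least accepting string of length 3.

aaa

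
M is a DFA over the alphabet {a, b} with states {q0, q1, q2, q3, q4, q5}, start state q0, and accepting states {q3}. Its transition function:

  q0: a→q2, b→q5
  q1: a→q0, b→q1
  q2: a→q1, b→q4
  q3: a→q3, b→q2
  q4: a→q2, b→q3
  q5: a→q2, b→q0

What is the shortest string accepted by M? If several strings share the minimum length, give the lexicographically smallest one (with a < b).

abb

A breadth-first search from q0 reaches an accepting state first via the path q0 → q2 → q4 → q3 on input abb.
No string of length < 3 is accepted (BFS exhausts all shorter strings without reaching an accepting state), and abb is the lexicographically least accepting string of length 3.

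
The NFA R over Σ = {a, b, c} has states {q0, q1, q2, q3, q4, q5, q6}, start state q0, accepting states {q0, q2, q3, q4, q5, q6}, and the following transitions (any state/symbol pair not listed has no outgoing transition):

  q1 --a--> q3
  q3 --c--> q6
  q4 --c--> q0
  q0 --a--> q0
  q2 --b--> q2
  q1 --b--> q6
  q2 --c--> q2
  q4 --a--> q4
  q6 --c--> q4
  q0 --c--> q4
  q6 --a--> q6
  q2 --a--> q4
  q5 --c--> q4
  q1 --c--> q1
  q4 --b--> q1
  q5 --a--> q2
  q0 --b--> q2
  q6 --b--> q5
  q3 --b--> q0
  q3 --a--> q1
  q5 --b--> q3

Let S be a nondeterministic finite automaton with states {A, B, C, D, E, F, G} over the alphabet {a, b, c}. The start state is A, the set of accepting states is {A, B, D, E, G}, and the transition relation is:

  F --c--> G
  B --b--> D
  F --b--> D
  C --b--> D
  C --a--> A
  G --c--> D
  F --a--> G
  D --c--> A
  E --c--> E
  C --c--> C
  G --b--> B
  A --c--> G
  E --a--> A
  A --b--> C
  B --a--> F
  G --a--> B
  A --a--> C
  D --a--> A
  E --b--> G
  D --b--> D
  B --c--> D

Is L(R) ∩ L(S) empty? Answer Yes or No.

No

The empty string ε is accepted by both R and S.
Hence L(R) ∩ L(S) ≠ ∅.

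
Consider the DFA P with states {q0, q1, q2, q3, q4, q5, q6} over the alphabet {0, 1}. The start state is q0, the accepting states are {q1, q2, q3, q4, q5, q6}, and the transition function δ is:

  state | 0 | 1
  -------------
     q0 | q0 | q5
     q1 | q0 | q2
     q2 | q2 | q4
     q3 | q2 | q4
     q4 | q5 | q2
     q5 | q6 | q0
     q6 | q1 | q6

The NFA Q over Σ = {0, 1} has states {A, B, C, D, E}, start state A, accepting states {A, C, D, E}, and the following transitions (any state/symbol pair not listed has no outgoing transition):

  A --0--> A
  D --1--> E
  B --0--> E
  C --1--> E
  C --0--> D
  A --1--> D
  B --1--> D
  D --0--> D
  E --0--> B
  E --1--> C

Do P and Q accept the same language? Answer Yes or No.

The string 1010 is accepted by P but rejected by Q.
So L(P) ≠ L(Q).

No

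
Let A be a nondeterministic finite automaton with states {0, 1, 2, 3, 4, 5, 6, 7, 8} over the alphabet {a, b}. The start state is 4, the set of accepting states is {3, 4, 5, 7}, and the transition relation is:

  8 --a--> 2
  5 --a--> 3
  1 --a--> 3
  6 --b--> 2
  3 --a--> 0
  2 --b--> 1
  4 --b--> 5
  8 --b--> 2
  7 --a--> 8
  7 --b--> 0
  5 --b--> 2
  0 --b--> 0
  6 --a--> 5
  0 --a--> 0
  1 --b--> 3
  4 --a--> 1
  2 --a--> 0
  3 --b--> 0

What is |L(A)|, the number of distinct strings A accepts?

7

The useful subgraph on states {1, 2, 3, 4, 5} is acyclic, so L(A) is finite; the longest accepting path visits 5 useful states, giving maximum string length 4.
Counting accepting paths from 4 by length: 1 of length 0, 1 of length 1, 3 of length 2, 2 of length 4. Total 7.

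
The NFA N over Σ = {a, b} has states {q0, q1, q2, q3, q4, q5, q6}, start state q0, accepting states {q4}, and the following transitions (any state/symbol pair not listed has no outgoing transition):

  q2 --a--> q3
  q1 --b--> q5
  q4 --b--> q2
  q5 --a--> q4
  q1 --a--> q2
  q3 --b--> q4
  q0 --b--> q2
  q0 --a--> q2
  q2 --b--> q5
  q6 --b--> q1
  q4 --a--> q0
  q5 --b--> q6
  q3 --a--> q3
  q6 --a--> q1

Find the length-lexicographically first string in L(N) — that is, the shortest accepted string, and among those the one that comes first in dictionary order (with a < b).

A breadth-first search from q0 reaches an accepting state first via the path q0 → q2 → q3 → q4 on input aab.
No string of length < 3 is accepted (BFS exhausts all shorter strings without reaching an accepting state), and aab is the lexicographically least accepting string of length 3.

aab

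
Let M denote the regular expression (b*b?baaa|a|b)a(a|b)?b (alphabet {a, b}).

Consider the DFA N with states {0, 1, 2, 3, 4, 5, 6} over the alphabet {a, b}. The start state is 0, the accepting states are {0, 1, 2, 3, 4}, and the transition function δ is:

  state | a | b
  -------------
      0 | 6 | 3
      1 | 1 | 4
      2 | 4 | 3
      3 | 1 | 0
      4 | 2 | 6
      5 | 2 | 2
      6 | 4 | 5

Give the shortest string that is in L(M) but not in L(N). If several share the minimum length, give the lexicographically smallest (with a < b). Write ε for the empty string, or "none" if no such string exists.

The string aab is accepted by M but not by N.
No shorter string lies in the difference, and aab is the lexicographically first length-3 string in L(M) \ L(N).

aab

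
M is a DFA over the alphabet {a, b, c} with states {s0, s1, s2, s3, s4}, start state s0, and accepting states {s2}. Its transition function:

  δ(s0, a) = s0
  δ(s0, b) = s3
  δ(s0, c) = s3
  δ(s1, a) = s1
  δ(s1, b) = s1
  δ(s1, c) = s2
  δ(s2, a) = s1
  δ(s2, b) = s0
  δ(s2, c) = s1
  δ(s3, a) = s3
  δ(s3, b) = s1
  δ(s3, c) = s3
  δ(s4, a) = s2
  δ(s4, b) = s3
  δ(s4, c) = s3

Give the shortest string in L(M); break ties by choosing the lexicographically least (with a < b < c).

bbc

A breadth-first search from s0 reaches an accepting state first via the path s0 → s3 → s1 → s2 on input bbc.
No string of length < 3 is accepted (BFS exhausts all shorter strings without reaching an accepting state), and bbc is the lexicographically least accepting string of length 3.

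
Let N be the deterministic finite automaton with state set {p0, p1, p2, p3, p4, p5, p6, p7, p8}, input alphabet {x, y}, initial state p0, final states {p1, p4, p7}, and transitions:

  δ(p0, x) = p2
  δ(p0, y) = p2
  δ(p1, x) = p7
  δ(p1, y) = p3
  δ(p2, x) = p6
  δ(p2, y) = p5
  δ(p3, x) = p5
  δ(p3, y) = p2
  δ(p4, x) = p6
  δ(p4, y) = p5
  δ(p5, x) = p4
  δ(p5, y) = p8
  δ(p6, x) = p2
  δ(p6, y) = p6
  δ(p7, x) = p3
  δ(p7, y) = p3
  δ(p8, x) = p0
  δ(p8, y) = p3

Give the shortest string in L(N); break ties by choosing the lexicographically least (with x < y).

A breadth-first search from p0 reaches an accepting state first via the path p0 → p2 → p5 → p4 on input xyx.
No string of length < 3 is accepted (BFS exhausts all shorter strings without reaching an accepting state), and xyx is the lexicographically least accepting string of length 3.

xyx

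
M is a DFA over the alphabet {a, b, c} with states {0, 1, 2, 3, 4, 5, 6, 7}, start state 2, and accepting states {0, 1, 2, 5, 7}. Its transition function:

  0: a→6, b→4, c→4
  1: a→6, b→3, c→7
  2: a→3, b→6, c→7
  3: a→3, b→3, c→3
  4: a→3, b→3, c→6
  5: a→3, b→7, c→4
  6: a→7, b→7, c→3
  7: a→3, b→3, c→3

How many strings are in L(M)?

The useful subgraph on states {2, 6, 7} is acyclic, so L(M) is finite; the longest accepting path visits 3 useful states, giving maximum string length 2.
Counting accepting paths from 2 by length: 1 of length 0, 1 of length 1, 2 of length 2. Total 4.

4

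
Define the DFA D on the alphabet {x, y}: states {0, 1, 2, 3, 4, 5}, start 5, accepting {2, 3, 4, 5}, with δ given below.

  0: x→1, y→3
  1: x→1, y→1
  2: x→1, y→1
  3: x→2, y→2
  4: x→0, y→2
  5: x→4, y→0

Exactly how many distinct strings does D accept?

The useful subgraph on states {0, 2, 3, 4, 5} is acyclic, so L(D) is finite; the longest accepting path visits 5 useful states, giving maximum string length 4.
Counting accepting paths from 5 by length: 1 of length 0, 1 of length 1, 2 of length 2, 3 of length 3, 2 of length 4. Total 9.

9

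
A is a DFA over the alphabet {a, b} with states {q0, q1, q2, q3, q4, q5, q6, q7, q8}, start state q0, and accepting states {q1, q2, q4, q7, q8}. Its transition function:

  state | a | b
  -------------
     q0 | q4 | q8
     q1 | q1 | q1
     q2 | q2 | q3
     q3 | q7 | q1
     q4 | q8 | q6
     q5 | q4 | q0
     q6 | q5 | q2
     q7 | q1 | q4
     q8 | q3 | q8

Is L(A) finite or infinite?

infinite

State q8 is reachable from the start and can reach an accepting state, and it lies on the cycle q8 → q8.
Traversing that cycle any number of times yields accepted strings of unbounded length, so the language is infinite.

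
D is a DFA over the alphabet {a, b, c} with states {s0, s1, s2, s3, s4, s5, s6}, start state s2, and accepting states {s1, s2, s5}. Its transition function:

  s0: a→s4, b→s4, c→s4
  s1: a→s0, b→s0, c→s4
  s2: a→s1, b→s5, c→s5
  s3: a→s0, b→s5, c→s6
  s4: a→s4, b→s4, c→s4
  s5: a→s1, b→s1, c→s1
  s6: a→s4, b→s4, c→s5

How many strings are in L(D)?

The useful subgraph on states {s1, s2, s5} is acyclic, so L(D) is finite; the longest accepting path visits 3 useful states, giving maximum string length 2.
Counting accepting paths from s2 by length: 1 of length 0, 3 of length 1, 6 of length 2. Total 10.

10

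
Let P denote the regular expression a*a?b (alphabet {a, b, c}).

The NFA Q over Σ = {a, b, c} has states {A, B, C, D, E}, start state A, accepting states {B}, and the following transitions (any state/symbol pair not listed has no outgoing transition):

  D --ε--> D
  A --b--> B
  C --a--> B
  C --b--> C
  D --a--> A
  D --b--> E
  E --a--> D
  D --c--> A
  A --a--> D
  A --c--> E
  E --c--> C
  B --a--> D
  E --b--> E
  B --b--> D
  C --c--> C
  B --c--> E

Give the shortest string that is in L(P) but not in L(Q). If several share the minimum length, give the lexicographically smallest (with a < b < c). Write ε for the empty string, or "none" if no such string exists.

The string ab is accepted by P but not by Q.
No shorter string lies in the difference, and ab is the lexicographically first length-2 string in L(P) \ L(Q).

ab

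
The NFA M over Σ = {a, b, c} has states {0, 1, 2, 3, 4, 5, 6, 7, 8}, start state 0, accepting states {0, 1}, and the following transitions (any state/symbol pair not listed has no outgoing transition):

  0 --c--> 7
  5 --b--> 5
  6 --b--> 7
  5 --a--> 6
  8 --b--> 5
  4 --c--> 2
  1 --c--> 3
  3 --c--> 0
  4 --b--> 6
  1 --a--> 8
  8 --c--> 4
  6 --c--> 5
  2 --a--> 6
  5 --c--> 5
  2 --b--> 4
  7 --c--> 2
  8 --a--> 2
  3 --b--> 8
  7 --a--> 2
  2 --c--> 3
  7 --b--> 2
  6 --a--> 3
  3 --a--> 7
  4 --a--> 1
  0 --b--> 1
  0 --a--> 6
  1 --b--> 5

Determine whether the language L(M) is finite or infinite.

infinite

State 8 is reachable from the start and can reach an accepting state, and it lies on the cycle 8 → 2 → 3 → 8.
Traversing that cycle any number of times yields accepted strings of unbounded length, so the language is infinite.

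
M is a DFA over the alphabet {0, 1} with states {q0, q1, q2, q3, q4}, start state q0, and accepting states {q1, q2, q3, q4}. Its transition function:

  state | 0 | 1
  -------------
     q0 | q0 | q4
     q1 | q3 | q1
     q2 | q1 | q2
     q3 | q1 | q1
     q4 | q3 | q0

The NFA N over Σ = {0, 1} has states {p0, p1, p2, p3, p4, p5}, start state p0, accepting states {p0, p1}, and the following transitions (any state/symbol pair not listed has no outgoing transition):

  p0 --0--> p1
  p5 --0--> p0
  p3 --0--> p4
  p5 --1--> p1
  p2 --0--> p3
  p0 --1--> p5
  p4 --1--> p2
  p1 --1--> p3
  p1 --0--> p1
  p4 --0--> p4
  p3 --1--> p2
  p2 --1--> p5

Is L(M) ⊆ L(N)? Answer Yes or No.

The string 1 is in L(M) but not in L(N).
So L(M) ⊄ L(N).

No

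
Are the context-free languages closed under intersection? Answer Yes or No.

{aⁿbⁿcᵐ : m,n≥0} and {aᵐbⁿcⁿ : m,n≥0} are both context-free, but their intersection {aⁿbⁿcⁿ : n≥0} is not (pumping lemma).

No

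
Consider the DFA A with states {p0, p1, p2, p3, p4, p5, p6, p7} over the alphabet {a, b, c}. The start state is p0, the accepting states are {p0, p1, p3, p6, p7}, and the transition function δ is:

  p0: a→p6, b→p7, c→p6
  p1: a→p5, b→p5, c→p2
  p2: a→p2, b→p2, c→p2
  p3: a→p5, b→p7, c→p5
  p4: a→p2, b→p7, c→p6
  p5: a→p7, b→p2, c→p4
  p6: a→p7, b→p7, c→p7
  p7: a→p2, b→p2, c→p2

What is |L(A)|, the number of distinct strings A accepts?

The useful subgraph on states {p0, p6, p7} is acyclic, so L(A) is finite; the longest accepting path visits 3 useful states, giving maximum string length 2.
Counting accepting paths from p0 by length: 1 of length 0, 3 of length 1, 6 of length 2. Total 10.

10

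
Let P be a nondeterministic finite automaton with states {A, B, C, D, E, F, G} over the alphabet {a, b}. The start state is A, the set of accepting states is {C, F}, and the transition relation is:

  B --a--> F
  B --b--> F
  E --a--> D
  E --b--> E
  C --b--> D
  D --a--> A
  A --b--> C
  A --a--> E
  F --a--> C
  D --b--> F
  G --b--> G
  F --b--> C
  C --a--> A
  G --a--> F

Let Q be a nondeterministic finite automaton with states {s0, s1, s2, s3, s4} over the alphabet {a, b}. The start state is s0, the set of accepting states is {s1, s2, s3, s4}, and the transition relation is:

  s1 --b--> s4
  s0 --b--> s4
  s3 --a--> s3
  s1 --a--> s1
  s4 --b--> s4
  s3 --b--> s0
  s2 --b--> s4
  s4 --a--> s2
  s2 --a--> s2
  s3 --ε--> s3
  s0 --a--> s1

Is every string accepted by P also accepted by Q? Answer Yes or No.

Yes

Exploring the product automaton P × Q from the start pair (A, s0), following both machines on each input symbol, reaches 12 state pairs: (A, s0), (E, s1), (C, s4), (D, s1), (E, s4), (A, s2), (D, s4), (A, s1), (F, s4), (D, s2), (E, s2), (C, s2).
P accepts in {C, F} and Q accepts in {s1, s2, s3, s4}. The reachable pairs whose P-component is accepting are (C, s4), (F, s4), (C, s2); in each of them the Q-component is accepting too, so the product for L(P) \ L(Q) (P-component accepting, Q-component rejecting) has no reachable accepting pair and the difference is empty.
Hence every string in L(P) is also in L(Q).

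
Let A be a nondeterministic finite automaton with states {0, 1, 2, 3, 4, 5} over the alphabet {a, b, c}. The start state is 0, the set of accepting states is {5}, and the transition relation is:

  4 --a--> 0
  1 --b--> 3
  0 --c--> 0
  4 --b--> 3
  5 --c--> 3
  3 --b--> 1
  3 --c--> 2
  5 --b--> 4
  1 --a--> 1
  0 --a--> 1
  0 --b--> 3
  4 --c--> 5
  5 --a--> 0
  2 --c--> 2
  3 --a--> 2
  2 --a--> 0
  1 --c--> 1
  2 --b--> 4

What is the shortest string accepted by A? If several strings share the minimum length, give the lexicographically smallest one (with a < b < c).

A breadth-first search from 0 reaches an accepting state first via the path 0 → 3 → 2 → 4 → 5 on input babc.
No string of length < 4 is accepted (BFS exhausts all shorter strings without reaching an accepting state), and babc is the lexicographically least accepting string of length 4.

babc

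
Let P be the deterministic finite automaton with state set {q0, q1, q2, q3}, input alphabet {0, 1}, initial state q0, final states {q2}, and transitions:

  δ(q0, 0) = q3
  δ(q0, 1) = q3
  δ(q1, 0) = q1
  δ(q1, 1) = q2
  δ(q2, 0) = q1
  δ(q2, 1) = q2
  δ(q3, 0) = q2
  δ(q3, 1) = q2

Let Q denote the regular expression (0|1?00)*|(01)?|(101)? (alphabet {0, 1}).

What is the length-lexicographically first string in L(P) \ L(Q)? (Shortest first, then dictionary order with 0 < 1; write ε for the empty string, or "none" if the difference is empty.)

The string 10 is accepted by P but not by Q.
No shorter string lies in the difference, and 10 is the lexicographically first length-2 string in L(P) \ L(Q).

10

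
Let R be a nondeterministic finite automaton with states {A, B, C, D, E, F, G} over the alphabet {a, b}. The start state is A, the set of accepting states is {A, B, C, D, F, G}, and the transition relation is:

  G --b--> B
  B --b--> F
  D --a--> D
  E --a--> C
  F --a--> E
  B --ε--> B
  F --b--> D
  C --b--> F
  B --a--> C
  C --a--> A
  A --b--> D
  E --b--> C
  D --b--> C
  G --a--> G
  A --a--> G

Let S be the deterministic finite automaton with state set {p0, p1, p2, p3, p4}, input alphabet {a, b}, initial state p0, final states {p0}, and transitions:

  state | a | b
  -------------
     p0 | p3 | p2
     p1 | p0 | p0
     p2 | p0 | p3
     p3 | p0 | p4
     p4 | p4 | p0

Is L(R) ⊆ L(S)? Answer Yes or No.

The string a is in L(R) but not in L(S).
So L(R) ⊄ L(S).

No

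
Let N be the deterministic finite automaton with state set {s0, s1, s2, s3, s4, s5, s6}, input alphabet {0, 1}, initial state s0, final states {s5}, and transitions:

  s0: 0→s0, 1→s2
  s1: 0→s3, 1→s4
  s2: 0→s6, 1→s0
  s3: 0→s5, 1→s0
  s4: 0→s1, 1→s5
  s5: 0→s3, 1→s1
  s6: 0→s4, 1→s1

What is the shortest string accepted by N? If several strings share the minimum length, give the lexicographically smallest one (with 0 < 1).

A breadth-first search from s0 reaches an accepting state first via the path s0 → s2 → s6 → s4 → s5 on input 1001.
No string of length < 4 is accepted (BFS exhausts all shorter strings without reaching an accepting state), and 1001 is the lexicographically least accepting string of length 4.

1001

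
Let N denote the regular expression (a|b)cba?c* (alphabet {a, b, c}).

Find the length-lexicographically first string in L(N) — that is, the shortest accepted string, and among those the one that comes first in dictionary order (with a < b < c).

By inspection of the expression, no string of length less than 3 matches, and acb is the lexicographically first match of length 3.

acb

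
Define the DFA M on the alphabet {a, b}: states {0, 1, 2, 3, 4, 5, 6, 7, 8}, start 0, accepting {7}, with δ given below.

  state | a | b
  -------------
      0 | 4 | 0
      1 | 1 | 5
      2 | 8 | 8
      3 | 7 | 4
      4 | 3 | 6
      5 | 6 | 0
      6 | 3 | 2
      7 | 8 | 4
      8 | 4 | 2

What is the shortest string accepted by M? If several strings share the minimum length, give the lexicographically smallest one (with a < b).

A breadth-first search from 0 reaches an accepting state first via the path 0 → 4 → 3 → 7 on input aaa.
No string of length < 3 is accepted (BFS exhausts all shorter strings without reaching an accepting state), and aaa is the lexicographically least accepting string of length 3.

aaa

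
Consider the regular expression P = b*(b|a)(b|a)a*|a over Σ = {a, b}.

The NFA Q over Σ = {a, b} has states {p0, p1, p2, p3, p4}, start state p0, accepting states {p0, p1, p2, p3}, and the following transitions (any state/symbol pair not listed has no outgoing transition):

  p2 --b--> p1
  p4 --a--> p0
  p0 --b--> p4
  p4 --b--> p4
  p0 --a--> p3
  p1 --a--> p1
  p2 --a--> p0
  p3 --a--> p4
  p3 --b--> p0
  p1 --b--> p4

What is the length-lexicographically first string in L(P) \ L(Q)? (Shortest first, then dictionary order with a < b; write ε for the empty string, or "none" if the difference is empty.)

The string aa is accepted by P but not by Q.
No shorter string lies in the difference, and aa is the lexicographically first length-2 string in L(P) \ L(Q).

aa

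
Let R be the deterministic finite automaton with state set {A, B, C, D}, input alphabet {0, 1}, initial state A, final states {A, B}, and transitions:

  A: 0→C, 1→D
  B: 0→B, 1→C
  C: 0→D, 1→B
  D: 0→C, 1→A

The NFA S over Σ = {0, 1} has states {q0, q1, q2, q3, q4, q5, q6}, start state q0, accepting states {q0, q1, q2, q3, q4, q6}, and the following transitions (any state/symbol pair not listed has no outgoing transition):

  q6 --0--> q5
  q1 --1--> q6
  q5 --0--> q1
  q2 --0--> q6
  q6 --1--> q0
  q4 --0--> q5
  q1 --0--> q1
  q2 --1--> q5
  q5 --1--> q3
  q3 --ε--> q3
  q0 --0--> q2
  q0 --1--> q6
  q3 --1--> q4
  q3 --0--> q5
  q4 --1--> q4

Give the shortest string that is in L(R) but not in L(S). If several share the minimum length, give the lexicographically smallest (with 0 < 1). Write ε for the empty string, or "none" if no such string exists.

The string 01 is accepted by R but not by S.
No shorter string lies in the difference, and 01 is the lexicographically first length-2 string in L(R) \ L(S).

01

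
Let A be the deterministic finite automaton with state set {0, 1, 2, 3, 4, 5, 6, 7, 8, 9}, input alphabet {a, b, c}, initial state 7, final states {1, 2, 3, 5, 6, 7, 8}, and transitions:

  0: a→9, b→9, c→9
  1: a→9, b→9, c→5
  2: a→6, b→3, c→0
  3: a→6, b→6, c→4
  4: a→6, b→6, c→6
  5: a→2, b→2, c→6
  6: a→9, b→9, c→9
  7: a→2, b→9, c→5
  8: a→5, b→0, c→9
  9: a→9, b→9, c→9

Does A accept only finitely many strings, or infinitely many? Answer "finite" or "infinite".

The useful states (reachable from 7 and able to reach an accepting state) are {2, 3, 4, 5, 6, 7}.
Restricted to these states the transition graph has no cycle, so every accepting path has bounded length and L is finite.

finite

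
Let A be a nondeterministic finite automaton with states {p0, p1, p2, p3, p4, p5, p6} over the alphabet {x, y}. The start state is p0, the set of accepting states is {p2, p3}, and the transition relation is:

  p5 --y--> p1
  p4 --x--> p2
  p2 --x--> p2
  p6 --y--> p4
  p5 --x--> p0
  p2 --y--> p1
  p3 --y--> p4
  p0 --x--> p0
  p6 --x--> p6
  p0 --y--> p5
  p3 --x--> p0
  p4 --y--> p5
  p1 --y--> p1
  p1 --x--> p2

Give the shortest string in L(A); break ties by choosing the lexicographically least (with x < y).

yyx

A breadth-first search from p0 reaches an accepting state first via the path p0 → p5 → p1 → p2 on input yyx.
No string of length < 3 is accepted (BFS exhausts all shorter strings without reaching an accepting state), and yyx is the lexicographically least accepting string of length 3.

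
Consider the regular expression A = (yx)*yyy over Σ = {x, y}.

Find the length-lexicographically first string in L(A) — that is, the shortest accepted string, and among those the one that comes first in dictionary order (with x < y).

yyy

By inspection of the expression, no string of length less than 3 matches, and yyy is the lexicographically first match of length 3.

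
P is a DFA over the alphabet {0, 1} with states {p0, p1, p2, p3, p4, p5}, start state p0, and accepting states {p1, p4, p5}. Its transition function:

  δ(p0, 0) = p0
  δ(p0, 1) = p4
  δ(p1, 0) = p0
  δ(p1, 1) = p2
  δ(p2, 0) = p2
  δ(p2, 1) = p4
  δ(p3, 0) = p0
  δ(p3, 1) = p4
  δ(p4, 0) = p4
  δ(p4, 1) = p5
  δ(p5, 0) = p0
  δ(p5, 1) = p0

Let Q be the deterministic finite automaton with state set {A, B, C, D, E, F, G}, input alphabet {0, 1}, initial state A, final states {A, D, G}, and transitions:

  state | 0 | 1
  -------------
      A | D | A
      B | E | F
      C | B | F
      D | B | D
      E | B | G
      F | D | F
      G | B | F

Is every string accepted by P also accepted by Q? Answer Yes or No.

No

The string 001 is in L(P) but not in L(Q).
So L(P) ⊄ L(Q).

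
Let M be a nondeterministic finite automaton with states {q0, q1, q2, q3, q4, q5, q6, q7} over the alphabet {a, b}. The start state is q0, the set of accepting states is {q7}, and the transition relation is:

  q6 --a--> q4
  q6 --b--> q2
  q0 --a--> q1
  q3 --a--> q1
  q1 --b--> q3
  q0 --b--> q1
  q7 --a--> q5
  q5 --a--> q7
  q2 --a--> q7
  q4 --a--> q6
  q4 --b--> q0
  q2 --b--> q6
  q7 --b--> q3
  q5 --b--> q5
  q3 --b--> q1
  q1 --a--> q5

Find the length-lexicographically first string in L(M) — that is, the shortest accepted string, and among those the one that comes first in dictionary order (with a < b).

aaa

A breadth-first search from q0 reaches an accepting state first via the path q0 → q1 → q5 → q7 on input aaa.
No string of length < 3 is accepted (BFS exhausts all shorter strings without reaching an accepting state), and aaa is the lexicographically least accepting string of length 3.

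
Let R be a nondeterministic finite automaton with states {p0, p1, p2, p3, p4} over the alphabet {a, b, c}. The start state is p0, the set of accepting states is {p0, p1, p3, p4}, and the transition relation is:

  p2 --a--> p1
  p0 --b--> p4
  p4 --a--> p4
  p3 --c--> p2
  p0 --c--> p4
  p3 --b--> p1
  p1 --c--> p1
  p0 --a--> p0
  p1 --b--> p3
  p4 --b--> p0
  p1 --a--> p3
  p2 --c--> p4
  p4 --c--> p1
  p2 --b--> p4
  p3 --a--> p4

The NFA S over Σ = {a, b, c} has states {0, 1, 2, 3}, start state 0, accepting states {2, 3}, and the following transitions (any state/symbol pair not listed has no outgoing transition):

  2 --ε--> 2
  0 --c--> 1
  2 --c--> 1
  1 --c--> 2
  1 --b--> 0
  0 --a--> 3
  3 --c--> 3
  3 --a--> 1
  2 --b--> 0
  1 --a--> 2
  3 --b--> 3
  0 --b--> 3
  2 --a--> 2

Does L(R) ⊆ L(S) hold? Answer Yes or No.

The empty string ε is in L(R) but not in L(S).
So L(R) ⊄ L(S).

No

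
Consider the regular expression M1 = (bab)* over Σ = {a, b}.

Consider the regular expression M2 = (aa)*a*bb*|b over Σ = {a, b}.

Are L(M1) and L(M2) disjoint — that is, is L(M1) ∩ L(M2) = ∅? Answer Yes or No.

Converting the expression M1 to a DFA (subset construction, then merging equivalent states) gives the minimal DFA with states {r0, r1, r2, r3}, start state r0, accepting states {r0} and transitions r0: a→r1, b→r2; r1: a→r1, b→r1; r2: a→r3, b→r1; r3: a→r1, b→r0.
Converting the expression M2 to a DFA (subset construction, then merging equivalent states) gives the minimal DFA with states {t0, t1, t2}, start state t0, accepting states {t1} and transitions t0: a→t0, b→t1; t1: a→t2, b→t1; t2: a→t2, b→t2.
Exploring the product automaton M1 × M2 from the start pair (r0, t0), following both machines on each input symbol, reaches 8 state pairs: (r0, t0), (r1, t0), (r2, t1), (r1, t1), (r3, t2), (r1, t2), (r0, t2), (r2, t2).
M1 accepts in {r0} and M2 accepts in {t1}; no reachable pair has both components accepting, so no string drives both machines to acceptance simultaneously and L(M1) ∩ L(M2) = ∅.
So no string is accepted by both, and the intersection is empty.

Yes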